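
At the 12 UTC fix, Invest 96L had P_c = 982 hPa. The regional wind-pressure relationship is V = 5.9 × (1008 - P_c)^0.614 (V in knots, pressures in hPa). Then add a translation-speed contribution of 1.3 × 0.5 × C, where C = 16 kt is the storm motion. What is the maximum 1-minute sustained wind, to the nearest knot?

ΔP = 1008 − 982 = 26 hPa.
26^0.614 ≈ 7.393.
V ≈ 5.9 × 7.393 ≈ 43.6 kt.
Translation term: 1.3 × 0.5 × 16 = 10.4 kt.
Corrected V ≈ 54 kt → 54 kt.

54 kt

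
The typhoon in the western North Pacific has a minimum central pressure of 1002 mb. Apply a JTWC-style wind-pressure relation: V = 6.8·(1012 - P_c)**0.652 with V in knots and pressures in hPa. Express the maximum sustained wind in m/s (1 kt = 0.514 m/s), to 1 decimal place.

15.7 m/s

ΔP = 1012 − 1002 = 10 mb.
V ≈ 6.8 × 10^0.652 = 6.8 × 4.487 ≈ 30.515 kt.
30.515 × 0.514 ≈ 15.68 m/s → 15.7 m/s.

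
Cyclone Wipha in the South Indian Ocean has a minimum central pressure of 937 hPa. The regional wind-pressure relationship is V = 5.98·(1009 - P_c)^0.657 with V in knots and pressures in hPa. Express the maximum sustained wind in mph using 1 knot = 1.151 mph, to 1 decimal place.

ΔP = 1009 − 937 = 72 hPa.
V ≈ 5.98 × 72^0.657 = 5.98 × 16.606 ≈ 99.304 kt.
99.304 × 1.151 ≈ 114.30 mph → 114.3 mph.

114.3 mph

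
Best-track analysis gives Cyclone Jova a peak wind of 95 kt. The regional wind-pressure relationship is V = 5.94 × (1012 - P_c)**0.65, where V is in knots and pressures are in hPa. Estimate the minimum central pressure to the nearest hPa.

941 hPa

ΔP = (V / 5.94)^(1/0.65) = (95/5.94)^1.538.
95/5.94 = 15.993; 15.993^1.538 ≈ 71.16 hPa.
P_c = 1012 − 71.16 = 940.84 ≈ 941 hPa.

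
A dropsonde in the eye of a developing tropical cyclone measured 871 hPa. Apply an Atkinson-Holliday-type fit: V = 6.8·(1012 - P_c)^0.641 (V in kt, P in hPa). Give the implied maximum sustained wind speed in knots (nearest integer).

162 kt

ΔP = 1012 − 871 = 141 hPa.
141^0.641 ≈ 23.859.
V ≈ 6.8 × 23.859 ≈ 162.2 kt.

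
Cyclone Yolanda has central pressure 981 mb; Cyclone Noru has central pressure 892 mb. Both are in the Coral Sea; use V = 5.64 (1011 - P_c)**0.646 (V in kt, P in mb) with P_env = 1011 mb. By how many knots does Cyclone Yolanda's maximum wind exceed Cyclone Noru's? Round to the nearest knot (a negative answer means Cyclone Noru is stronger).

-73 kt

Cyclone Yolanda: ΔP = 30; V ≈ 5.64 × 30^0.646 ≈ 50.76 kt.
Cyclone Noru: ΔP = 119; V ≈ 5.64 × 119^0.646 ≈ 123.62 kt.
Difference ≈ 50.76 − 123.62 = -72.86 → -73 kt.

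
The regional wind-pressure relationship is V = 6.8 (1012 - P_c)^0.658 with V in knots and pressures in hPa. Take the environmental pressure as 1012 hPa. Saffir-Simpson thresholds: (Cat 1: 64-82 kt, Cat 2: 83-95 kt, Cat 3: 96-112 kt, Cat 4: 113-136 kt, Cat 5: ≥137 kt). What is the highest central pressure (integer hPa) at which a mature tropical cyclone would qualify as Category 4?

Category 4 begins at V = 113 kt.
Required ΔP = (113/6.8)^(1/0.658) = 16.618^1.520 ≈ 71.61 hPa.
P_c ≤ 1012 − 71.61 = 940.39, so the highest integer P_c is 940 hPa.

940 hPa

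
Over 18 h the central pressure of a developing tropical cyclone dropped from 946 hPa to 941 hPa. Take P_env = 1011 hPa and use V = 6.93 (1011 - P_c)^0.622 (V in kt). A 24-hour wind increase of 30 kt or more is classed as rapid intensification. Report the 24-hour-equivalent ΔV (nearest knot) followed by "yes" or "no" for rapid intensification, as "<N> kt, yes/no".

V₁: ΔP = 65, V ≈ 6.93 × 65^0.622 ≈ 92.97 kt.
V₂: ΔP = 70, V ≈ 6.93 × 70^0.622 ≈ 97.36 kt.
ΔV over 18 h = 4.39 kt → 24 h equivalent = 4.39 × 24/18 ≈ 5.85 kt.
6 kt < 30 kt ⇒ not rapid intensification.

6 kt, no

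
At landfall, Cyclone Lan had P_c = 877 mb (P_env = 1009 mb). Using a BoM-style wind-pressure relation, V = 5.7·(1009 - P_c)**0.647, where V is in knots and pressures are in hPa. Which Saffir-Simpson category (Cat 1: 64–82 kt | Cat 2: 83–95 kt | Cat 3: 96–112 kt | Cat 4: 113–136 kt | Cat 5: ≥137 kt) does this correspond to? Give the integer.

ΔP = 1009 − 877 = 132 mb.
V ≈ 5.7 × 132^0.647 = 5.7 × 23.55 ≈ 134 kt.
134 kt falls in the Category 4 band.

4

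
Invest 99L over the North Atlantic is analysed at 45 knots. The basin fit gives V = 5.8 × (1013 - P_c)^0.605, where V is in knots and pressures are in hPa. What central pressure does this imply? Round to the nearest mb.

ΔP = (V / 5.8)^(1/0.605) = (45/5.8)^1.653.
45/5.8 = 7.759; 7.759^1.653 ≈ 29.56 mb.
P_c = 1013 − 29.56 = 983.44 ≈ 983 mb.

983 mb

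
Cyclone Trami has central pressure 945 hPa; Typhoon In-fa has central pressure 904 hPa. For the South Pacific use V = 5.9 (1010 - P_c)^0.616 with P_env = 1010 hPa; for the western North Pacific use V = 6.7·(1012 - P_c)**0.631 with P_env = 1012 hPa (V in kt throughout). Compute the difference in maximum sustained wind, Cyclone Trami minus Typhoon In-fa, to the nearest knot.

-51 kt

Cyclone Trami: ΔP = 65; V ≈ 5.9 × 65^0.616 ≈ 77.20 kt.
Typhoon In-fa: ΔP = 108; V ≈ 6.7 × 108^0.631 ≈ 128.58 kt.
Difference ≈ 77.20 − 128.58 = -51.38 → -51 kt.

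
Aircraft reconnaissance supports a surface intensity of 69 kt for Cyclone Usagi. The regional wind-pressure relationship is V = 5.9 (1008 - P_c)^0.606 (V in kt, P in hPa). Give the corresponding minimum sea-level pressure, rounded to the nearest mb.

ΔP = (V / 5.9)^(1/0.606) = (69/5.9)^1.650.
69/5.9 = 11.695; 11.695^1.650 ≈ 57.86 mb.
P_c = 1008 − 57.86 = 950.14 ≈ 950 mb.

950 mb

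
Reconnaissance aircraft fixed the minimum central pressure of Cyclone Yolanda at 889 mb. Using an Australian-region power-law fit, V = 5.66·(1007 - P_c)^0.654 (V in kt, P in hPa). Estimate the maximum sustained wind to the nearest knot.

ΔP = 1007 − 889 = 118 mb.
118^0.654 ≈ 22.647.
V ≈ 5.66 × 22.647 ≈ 128.2 kt.

128 kt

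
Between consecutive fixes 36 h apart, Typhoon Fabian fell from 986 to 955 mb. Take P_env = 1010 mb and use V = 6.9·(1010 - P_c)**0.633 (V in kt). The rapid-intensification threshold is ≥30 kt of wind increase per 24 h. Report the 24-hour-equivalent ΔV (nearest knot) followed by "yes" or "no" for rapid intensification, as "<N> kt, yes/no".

24 kt, no

V₁: ΔP = 24, V ≈ 6.9 × 24^0.633 ≈ 51.58 kt.
V₂: ΔP = 55, V ≈ 6.9 × 55^0.633 ≈ 87.20 kt.
ΔV over 36 h = 35.62 kt → 24 h equivalent = 35.62 × 24/36 ≈ 23.75 kt.
24 kt < 30 kt ⇒ not rapid intensification.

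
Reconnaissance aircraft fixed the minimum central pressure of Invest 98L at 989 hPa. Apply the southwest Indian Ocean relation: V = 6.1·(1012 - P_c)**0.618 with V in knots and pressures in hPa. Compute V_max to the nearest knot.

ΔP = 1012 − 989 = 23 hPa.
23^0.618 ≈ 6.943.
V ≈ 6.1 × 6.943 ≈ 42.4 kt.

42 kt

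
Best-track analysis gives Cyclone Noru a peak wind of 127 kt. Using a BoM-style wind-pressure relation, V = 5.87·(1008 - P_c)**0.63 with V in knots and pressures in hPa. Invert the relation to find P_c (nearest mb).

876 mb

ΔP = (V / 5.87)^(1/0.63) = (127/5.87)^1.587.
127/5.87 = 21.635; 21.635^1.587 ≈ 131.62 mb.
P_c = 1008 − 131.62 = 876.38 ≈ 876 mb.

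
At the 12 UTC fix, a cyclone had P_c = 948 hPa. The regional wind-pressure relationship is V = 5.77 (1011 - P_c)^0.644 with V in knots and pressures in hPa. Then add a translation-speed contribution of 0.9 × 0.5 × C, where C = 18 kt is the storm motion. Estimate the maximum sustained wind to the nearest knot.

91 kt

ΔP = 1011 − 948 = 63 hPa.
63^0.644 ≈ 14.414.
V ≈ 5.77 × 14.414 ≈ 83.2 kt.
Translation term: 0.9 × 0.5 × 18 = 8.1 kt.
Corrected V ≈ 91.3 kt → 91 kt.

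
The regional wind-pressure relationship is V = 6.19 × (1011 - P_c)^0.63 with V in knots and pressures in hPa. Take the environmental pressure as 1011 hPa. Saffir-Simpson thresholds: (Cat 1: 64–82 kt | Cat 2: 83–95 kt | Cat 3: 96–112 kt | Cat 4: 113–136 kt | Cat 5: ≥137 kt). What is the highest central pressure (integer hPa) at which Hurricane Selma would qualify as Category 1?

970 hPa

Category 1 begins at V = 64 kt.
Required ΔP = (64/6.19)^(1/0.63) = 10.339^1.587 ≈ 40.77 hPa.
P_c ≤ 1011 − 40.77 = 970.23, so the highest integer P_c is 970 hPa.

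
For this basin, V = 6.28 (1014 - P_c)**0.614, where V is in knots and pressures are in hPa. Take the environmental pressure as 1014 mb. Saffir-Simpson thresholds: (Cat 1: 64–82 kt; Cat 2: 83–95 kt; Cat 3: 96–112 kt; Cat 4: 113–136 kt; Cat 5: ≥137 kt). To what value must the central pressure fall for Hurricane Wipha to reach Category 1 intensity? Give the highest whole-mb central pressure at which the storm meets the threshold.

970 mb

Category 1 begins at V = 64 kt.
Required ΔP = (64/6.28)^(1/0.614) = 10.191^1.629 ≈ 43.86 mb.
P_c ≤ 1014 − 43.86 = 970.14, so the highest integer P_c is 970 mb.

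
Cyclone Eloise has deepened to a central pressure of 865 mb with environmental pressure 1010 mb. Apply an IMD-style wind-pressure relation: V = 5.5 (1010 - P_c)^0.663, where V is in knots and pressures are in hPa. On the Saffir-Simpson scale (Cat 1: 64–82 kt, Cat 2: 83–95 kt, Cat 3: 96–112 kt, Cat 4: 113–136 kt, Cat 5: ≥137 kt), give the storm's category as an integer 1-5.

ΔP = 1010 − 865 = 145 mb.
V ≈ 5.5 × 145^0.663 = 5.5 × 27.10 ≈ 149 kt.
149 kt falls in the Category 5 band.

5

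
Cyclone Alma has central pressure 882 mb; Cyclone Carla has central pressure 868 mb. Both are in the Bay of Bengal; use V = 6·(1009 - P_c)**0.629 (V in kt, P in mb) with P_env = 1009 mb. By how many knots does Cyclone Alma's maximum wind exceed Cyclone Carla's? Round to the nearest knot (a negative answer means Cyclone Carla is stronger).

-9 kt

Cyclone Alma: ΔP = 127; V ≈ 6 × 127^0.629 ≈ 126.31 kt.
Cyclone Carla: ΔP = 141; V ≈ 6 × 141^0.629 ≈ 134.90 kt.
Difference ≈ 126.31 − 134.90 = -8.59 → -9 kt.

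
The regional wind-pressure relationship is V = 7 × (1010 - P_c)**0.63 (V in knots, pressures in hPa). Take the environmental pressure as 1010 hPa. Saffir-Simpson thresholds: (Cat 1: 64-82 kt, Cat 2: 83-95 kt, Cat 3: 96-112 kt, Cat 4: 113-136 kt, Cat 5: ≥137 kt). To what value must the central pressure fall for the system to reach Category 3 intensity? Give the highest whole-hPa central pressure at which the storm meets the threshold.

946 hPa

Category 3 begins at V = 96 kt.
Required ΔP = (96/7)^(1/0.63) = 13.714^1.587 ≈ 63.83 hPa.
P_c ≤ 1010 − 63.83 = 946.17, so the highest integer P_c is 946 hPa.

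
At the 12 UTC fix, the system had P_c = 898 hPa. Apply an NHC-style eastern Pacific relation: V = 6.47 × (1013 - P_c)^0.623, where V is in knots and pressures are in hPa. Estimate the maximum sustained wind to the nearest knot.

ΔP = 1013 − 898 = 115 hPa.
115^0.623 ≈ 19.223.
V ≈ 6.47 × 19.223 ≈ 124.4 kt.

124 kt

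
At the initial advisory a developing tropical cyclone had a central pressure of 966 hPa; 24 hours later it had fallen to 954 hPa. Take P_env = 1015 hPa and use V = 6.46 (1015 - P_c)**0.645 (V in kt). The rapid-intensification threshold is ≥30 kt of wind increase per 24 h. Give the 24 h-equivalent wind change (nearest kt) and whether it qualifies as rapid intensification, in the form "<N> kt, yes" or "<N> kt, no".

12 kt, no

V₁: ΔP = 49, V ≈ 6.46 × 49^0.645 ≈ 79.51 kt.
V₂: ΔP = 61, V ≈ 6.46 × 61^0.645 ≈ 91.57 kt.
ΔV over 24 h = 12.06 kt → 24 h equivalent = 12.06 × 24/24 ≈ 12.06 kt.
12 kt < 30 kt ⇒ not rapid intensification.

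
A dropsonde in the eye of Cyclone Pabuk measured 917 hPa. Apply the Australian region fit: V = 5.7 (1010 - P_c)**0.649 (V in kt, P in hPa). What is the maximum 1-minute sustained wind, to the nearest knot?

ΔP = 1010 − 917 = 93 hPa.
93^0.649 ≈ 18.947.
V ≈ 5.7 × 18.947 ≈ 108.0 kt.

108 kt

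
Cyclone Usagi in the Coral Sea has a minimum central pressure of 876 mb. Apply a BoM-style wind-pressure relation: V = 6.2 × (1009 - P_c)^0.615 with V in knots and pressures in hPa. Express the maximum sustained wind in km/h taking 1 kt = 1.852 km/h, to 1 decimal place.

232.4 km/h

ΔP = 1009 − 876 = 133 mb.
V ≈ 6.2 × 133^0.615 = 6.2 × 20.238 ≈ 125.476 kt.
125.476 × 1.852 ≈ 232.38 km/h → 232.4 km/h.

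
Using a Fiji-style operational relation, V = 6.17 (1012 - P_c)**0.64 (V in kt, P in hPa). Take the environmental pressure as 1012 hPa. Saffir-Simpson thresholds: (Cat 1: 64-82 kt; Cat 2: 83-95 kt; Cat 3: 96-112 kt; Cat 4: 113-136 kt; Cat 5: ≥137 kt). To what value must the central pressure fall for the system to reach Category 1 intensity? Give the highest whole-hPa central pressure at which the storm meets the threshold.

973 hPa

Category 1 begins at V = 64 kt.
Required ΔP = (64/6.17)^(1/0.64) = 10.373^1.562 ≈ 38.67 hPa.
P_c ≤ 1012 − 38.67 = 973.33, so the highest integer P_c is 973 hPa.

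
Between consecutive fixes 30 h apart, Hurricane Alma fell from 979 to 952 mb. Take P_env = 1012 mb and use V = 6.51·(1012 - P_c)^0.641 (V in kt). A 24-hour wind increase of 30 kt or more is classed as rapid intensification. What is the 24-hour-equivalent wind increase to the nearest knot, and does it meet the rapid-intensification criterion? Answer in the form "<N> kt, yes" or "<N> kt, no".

23 kt, no

V₁: ΔP = 33, V ≈ 6.51 × 33^0.641 ≈ 61.23 kt.
V₂: ΔP = 60, V ≈ 6.51 × 60^0.641 ≈ 89.82 kt.
ΔV over 30 h = 28.59 kt → 24 h equivalent = 28.59 × 24/30 ≈ 22.87 kt.
23 kt < 30 kt ⇒ not rapid intensification.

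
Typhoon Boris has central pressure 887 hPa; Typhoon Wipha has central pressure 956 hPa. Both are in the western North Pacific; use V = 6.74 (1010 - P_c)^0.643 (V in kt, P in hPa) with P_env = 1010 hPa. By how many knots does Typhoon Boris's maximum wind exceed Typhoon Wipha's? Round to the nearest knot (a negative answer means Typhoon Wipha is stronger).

61 kt

Typhoon Boris: ΔP = 123; V ≈ 6.74 × 123^0.643 ≈ 148.75 kt.
Typhoon Wipha: ΔP = 54; V ≈ 6.74 × 54^0.643 ≈ 87.62 kt.
Difference ≈ 148.75 − 87.62 = 61.13 → 61 kt.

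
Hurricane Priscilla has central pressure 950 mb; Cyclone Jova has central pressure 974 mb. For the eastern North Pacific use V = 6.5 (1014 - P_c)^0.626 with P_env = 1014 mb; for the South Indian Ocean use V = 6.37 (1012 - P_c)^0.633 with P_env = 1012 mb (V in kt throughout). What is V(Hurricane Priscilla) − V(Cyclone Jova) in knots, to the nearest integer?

Hurricane Priscilla: ΔP = 64; V ≈ 6.5 × 64^0.626 ≈ 87.82 kt.
Cyclone Jova: ΔP = 38; V ≈ 6.37 × 38^0.633 ≈ 63.70 kt.
Difference ≈ 87.82 − 63.70 = 24.12 → 24 kt.

24 kt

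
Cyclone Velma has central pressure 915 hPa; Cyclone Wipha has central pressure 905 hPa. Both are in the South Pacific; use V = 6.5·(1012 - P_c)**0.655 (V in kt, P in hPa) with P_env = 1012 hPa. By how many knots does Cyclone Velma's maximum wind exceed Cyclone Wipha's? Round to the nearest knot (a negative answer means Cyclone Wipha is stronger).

-9 kt

Cyclone Velma: ΔP = 97; V ≈ 6.5 × 97^0.655 ≈ 130.09 kt.
Cyclone Wipha: ΔP = 107; V ≈ 6.5 × 107^0.655 ≈ 138.73 kt.
Difference ≈ 130.09 − 138.73 = -8.64 → -9 kt.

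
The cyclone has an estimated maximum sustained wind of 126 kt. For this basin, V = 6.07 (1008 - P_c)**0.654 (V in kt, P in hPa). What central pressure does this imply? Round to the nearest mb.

905 mb

ΔP = (V / 6.07)^(1/0.654) = (126/6.07)^1.529.
126/6.07 = 20.758; 20.758^1.529 ≈ 103.29 mb.
P_c = 1008 − 103.29 = 904.71 ≈ 905 mb.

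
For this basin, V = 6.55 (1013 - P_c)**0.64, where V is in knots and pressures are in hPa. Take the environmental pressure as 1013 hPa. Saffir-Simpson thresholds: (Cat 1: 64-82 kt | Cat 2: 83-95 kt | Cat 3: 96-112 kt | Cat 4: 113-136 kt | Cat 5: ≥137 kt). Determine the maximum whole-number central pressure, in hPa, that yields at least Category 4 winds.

Category 4 begins at V = 113 kt.
Required ΔP = (113/6.55)^(1/0.64) = 17.252^1.562 ≈ 85.62 hPa.
P_c ≤ 1013 − 85.62 = 927.38, so the highest integer P_c is 927 hPa.

927 hPa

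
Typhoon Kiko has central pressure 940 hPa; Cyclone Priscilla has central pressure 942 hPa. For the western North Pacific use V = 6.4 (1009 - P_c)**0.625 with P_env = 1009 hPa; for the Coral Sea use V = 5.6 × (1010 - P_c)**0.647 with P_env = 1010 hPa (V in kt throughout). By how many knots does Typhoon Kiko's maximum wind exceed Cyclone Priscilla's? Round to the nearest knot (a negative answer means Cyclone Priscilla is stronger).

4 kt

Typhoon Kiko: ΔP = 69; V ≈ 6.4 × 69^0.625 ≈ 90.25 kt.
Cyclone Priscilla: ΔP = 68; V ≈ 5.6 × 68^0.647 ≈ 85.87 kt.
Difference ≈ 90.25 − 85.87 = 4.38 → 4 kt.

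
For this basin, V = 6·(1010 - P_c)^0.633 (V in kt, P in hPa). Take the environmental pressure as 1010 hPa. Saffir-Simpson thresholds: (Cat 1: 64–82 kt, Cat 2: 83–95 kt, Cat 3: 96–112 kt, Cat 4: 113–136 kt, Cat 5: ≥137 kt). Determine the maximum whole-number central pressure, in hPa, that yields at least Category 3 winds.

930 hPa

Category 3 begins at V = 96 kt.
Required ΔP = (96/6)^(1/0.633) = 16.000^1.580 ≈ 79.84 hPa.
P_c ≤ 1010 − 79.84 = 930.16, so the highest integer P_c is 930 hPa.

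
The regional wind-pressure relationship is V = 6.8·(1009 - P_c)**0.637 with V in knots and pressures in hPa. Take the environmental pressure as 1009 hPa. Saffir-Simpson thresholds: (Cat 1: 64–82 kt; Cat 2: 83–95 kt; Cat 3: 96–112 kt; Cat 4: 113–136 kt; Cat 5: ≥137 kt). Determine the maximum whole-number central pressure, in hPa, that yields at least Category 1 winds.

975 hPa

Category 1 begins at V = 64 kt.
Required ΔP = (64/6.8)^(1/0.637) = 9.412^1.570 ≈ 33.77 hPa.
P_c ≤ 1009 − 33.77 = 975.23, so the highest integer P_c is 975 hPa.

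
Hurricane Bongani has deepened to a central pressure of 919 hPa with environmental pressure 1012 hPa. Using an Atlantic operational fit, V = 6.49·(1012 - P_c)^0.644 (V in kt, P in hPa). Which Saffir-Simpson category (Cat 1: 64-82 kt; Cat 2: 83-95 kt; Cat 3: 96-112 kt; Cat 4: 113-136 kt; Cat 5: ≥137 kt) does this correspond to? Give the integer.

4

ΔP = 1012 − 919 = 93 hPa.
V ≈ 6.49 × 93^0.644 = 6.49 × 18.52 ≈ 120 kt.
120 kt falls in the Category 4 band.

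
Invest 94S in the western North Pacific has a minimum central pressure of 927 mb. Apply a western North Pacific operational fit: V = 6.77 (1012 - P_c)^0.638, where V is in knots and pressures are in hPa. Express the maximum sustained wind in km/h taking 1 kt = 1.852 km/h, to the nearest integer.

213 km/h

ΔP = 1012 − 927 = 85 mb.
V ≈ 6.77 × 85^0.638 = 6.77 × 17.020 ≈ 115.228 kt.
115.228 × 1.852 ≈ 213.40 km/h → 213 km/h.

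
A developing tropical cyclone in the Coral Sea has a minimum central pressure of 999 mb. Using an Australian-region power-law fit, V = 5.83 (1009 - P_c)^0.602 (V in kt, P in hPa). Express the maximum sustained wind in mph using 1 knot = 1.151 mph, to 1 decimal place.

ΔP = 1009 − 999 = 10 mb.
V ≈ 5.83 × 10^0.602 = 5.83 × 3.999 ≈ 23.317 kt.
23.317 × 1.151 ≈ 26.84 mph → 26.8 mph.

26.8 mph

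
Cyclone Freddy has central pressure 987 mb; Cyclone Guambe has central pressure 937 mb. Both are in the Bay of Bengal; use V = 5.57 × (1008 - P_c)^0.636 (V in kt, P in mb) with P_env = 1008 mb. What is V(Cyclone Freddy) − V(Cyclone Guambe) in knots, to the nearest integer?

Cyclone Freddy: ΔP = 21; V ≈ 5.57 × 21^0.636 ≈ 38.62 kt.
Cyclone Guambe: ΔP = 71; V ≈ 5.57 × 71^0.636 ≈ 83.80 kt.
Difference ≈ 38.62 − 83.80 = -45.18 → -45 kt.

-45 kt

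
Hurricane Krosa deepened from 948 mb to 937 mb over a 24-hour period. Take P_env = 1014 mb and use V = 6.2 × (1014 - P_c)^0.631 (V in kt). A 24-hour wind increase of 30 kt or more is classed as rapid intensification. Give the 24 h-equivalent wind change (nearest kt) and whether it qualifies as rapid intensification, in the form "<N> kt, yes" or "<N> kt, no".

9 kt, no

V₁: ΔP = 66, V ≈ 6.2 × 66^0.631 ≈ 87.20 kt.
V₂: ΔP = 77, V ≈ 6.2 × 77^0.631 ≈ 96.11 kt.
ΔV over 24 h = 8.91 kt → 24 h equivalent = 8.91 × 24/24 ≈ 8.91 kt.
9 kt < 30 kt ⇒ not rapid intensification.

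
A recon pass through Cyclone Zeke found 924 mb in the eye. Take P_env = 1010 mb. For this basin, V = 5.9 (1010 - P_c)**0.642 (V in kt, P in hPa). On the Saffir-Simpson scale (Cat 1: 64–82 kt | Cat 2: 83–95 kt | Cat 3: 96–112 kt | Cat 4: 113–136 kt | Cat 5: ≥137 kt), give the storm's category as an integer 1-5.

3

ΔP = 1010 − 924 = 86 mb.
V ≈ 5.9 × 86^0.642 = 5.9 × 17.46 ≈ 103 kt.
103 kt falls in the Category 3 band.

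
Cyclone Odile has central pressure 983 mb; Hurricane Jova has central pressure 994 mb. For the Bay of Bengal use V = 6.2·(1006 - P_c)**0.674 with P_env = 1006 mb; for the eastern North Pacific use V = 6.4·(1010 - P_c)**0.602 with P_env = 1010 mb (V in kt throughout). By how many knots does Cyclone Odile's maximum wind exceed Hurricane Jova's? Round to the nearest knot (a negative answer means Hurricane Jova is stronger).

17 kt

Cyclone Odile: ΔP = 23; V ≈ 6.2 × 23^0.674 ≈ 51.31 kt.
Hurricane Jova: ΔP = 16; V ≈ 6.4 × 16^0.602 ≈ 33.97 kt.
Difference ≈ 51.31 − 33.97 = 17.34 → 17 kt.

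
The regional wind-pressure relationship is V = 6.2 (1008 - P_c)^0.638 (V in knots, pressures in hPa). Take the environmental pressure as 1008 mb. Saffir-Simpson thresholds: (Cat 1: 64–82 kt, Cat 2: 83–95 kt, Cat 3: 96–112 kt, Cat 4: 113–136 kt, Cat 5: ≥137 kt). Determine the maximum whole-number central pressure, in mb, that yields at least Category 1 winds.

Category 1 begins at V = 64 kt.
Required ΔP = (64/6.2)^(1/0.638) = 10.323^1.567 ≈ 38.82 mb.
P_c ≤ 1008 − 38.82 = 969.18, so the highest integer P_c is 969 mb.

969 mb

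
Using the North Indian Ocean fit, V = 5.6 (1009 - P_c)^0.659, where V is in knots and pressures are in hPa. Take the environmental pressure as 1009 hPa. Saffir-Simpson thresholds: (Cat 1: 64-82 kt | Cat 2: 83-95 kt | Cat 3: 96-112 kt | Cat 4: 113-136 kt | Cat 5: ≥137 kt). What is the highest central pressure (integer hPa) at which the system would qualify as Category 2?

949 hPa

Category 2 begins at V = 83 kt.
Required ΔP = (83/5.6)^(1/0.659) = 14.821^1.517 ≈ 59.81 hPa.
P_c ≤ 1009 − 59.81 = 949.19, so the highest integer P_c is 949 hPa.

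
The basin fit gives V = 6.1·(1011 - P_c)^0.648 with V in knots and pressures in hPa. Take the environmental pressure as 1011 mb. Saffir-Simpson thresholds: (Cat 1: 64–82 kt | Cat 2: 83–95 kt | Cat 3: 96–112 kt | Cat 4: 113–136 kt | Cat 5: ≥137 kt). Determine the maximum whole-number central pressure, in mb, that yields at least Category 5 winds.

889 mb

Category 5 begins at V = 137 kt.
Required ΔP = (137/6.1)^(1/0.648) = 22.459^1.543 ≈ 121.75 mb.
P_c ≤ 1011 − 121.75 = 889.25, so the highest integer P_c is 889 mb.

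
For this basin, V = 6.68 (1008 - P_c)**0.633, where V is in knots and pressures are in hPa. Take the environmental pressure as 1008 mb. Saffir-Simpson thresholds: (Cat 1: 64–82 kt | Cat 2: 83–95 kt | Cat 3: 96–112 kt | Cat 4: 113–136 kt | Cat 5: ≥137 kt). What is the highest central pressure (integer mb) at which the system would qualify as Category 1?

Category 1 begins at V = 64 kt.
Required ΔP = (64/6.68)^(1/0.633) = 9.581^1.580 ≈ 35.51 mb.
P_c ≤ 1008 − 35.51 = 972.49, so the highest integer P_c is 972 mb.

972 mb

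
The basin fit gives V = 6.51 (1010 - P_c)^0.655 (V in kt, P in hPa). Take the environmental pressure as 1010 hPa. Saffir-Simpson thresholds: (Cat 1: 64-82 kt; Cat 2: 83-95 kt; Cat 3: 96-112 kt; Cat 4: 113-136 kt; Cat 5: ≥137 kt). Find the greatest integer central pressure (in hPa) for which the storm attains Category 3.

Category 3 begins at V = 96 kt.
Required ΔP = (96/6.51)^(1/0.655) = 14.747^1.527 ≈ 60.85 hPa.
P_c ≤ 1010 − 60.85 = 949.15, so the highest integer P_c is 949 hPa.

949 hPa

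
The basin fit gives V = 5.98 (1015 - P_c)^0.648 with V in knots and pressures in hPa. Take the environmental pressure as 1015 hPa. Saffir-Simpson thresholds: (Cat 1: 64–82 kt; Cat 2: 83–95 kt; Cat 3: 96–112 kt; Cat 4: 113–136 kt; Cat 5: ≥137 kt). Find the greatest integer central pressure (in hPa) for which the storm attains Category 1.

Category 1 begins at V = 64 kt.
Required ΔP = (64/5.98)^(1/0.648) = 10.702^1.543 ≈ 38.79 hPa.
P_c ≤ 1015 − 38.79 = 976.21, so the highest integer P_c is 976 hPa.

976 hPa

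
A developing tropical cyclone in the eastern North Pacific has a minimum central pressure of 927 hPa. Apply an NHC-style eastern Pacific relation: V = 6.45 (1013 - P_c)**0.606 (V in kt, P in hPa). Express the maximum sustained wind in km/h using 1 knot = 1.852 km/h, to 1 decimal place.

ΔP = 1013 − 927 = 86 hPa.
V ≈ 6.45 × 86^0.606 = 6.45 × 14.870 ≈ 95.910 kt.
95.910 × 1.852 ≈ 177.63 km/h → 177.6 km/h.

177.6 km/h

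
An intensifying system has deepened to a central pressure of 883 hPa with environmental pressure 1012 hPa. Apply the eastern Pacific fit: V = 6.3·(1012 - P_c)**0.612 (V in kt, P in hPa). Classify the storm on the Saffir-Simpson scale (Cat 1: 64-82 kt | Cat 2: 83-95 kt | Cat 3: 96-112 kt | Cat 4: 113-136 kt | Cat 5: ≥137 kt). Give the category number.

4

ΔP = 1012 − 883 = 129 hPa.
V ≈ 6.3 × 129^0.612 = 6.3 × 19.57 ≈ 123 kt.
123 kt falls in the Category 4 band.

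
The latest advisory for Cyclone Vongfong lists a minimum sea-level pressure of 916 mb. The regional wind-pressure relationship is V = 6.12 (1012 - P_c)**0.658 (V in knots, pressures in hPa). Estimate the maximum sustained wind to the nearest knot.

ΔP = 1012 − 916 = 96 mb.
96^0.658 ≈ 20.153.
V ≈ 6.12 × 20.153 ≈ 123.3 kt.

123 kt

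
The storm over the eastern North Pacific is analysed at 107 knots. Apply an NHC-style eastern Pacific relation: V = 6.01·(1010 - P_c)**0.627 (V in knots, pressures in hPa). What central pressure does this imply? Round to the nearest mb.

ΔP = (V / 6.01)^(1/0.627) = (107/6.01)^1.595.
107/6.01 = 17.804; 17.804^1.595 ≈ 98.73 mb.
P_c = 1010 − 98.73 = 911.27 ≈ 911 mb.

911 mb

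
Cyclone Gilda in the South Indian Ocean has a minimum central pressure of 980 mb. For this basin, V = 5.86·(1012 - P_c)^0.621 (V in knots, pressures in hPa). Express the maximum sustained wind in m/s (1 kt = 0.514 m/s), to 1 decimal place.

25.9 m/s

ΔP = 1012 − 980 = 32 mb.
V ≈ 5.86 × 32^0.621 = 5.86 × 8.604 ≈ 50.419 kt.
50.419 × 0.514 ≈ 25.92 m/s → 25.9 m/s.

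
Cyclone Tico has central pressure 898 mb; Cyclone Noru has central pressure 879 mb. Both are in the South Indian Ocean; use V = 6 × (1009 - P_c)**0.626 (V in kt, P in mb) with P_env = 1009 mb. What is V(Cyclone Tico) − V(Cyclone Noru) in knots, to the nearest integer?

-12 kt

Cyclone Tico: ΔP = 111; V ≈ 6 × 111^0.626 ≈ 114.43 kt.
Cyclone Noru: ΔP = 130; V ≈ 6 × 130^0.626 ≈ 126.32 kt.
Difference ≈ 114.43 − 126.32 = -11.89 → -12 kt.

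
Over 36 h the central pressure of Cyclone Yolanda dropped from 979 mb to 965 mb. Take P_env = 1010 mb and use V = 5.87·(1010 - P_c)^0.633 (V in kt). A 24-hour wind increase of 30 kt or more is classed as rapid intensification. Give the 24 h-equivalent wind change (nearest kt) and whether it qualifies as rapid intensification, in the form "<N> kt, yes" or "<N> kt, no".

V₁: ΔP = 31, V ≈ 5.87 × 31^0.633 ≈ 51.60 kt.
V₂: ΔP = 45, V ≈ 5.87 × 45^0.633 ≈ 65.33 kt.
ΔV over 36 h = 13.73 kt → 24 h equivalent = 13.73 × 24/36 ≈ 9.15 kt.
9 kt < 30 kt ⇒ not rapid intensification.

9 kt, no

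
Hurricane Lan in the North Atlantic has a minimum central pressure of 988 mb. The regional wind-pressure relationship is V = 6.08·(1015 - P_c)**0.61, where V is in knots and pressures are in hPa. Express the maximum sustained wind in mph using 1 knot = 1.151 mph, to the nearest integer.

ΔP = 1015 − 988 = 27 mb.
V ≈ 6.08 × 27^0.61 = 6.08 × 7.467 ≈ 45.398 kt.
45.398 × 1.151 ≈ 52.25 mph → 52 mph.

52 mph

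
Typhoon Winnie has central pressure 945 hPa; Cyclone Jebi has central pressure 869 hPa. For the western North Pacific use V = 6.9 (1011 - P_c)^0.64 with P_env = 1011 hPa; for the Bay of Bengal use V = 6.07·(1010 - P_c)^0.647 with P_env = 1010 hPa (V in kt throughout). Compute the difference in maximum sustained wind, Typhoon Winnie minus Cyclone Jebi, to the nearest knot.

-48 kt

Typhoon Winnie: ΔP = 66; V ≈ 6.9 × 66^0.64 ≈ 100.78 kt.
Cyclone Jebi: ΔP = 141; V ≈ 6.07 × 141^0.647 ≈ 149.19 kt.
Difference ≈ 100.78 − 149.19 = -48.41 → -48 kt.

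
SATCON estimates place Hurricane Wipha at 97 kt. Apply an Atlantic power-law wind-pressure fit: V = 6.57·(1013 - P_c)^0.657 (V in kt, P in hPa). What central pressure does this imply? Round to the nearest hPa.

ΔP = (V / 6.57)^(1/0.657) = (97/6.57)^1.522.
97/6.57 = 14.764; 14.764^1.522 ≈ 60.20 hPa.
P_c = 1013 − 60.20 = 952.80 ≈ 953 hPa.

953 hPa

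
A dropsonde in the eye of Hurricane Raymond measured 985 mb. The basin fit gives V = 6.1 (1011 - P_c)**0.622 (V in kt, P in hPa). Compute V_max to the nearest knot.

ΔP = 1011 − 985 = 26 mb.
26^0.622 ≈ 7.588.
V ≈ 6.1 × 7.588 ≈ 46.3 kt.

46 kt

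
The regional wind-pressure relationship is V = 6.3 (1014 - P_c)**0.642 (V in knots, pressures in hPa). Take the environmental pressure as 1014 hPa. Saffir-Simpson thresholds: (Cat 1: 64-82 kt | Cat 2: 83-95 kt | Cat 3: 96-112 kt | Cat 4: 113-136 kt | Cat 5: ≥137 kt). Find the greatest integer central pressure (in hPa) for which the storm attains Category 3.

Category 3 begins at V = 96 kt.
Required ΔP = (96/6.3)^(1/0.642) = 15.238^1.558 ≈ 69.59 hPa.
P_c ≤ 1014 − 69.59 = 944.41, so the highest integer P_c is 944 hPa.

944 hPa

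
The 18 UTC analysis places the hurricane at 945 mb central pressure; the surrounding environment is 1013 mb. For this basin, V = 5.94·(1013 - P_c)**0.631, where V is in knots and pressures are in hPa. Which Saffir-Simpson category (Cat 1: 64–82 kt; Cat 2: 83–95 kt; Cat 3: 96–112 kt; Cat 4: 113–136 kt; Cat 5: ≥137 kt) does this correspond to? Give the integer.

ΔP = 1013 − 945 = 68 mb.
V ≈ 5.94 × 68^0.631 = 5.94 × 14.33 ≈ 85 kt.
85 kt falls in the Category 2 band.

2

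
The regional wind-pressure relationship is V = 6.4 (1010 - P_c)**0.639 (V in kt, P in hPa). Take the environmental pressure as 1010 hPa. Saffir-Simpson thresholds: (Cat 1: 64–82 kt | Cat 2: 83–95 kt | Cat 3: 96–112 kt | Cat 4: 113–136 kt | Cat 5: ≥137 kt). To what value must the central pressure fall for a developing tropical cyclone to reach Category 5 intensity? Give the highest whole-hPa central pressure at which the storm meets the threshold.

Category 5 begins at V = 137 kt.
Required ΔP = (137/6.4)^(1/0.639) = 21.406^1.565 ≈ 120.84 hPa.
P_c ≤ 1010 − 120.84 = 889.16, so the highest integer P_c is 889 hPa.

889 hPa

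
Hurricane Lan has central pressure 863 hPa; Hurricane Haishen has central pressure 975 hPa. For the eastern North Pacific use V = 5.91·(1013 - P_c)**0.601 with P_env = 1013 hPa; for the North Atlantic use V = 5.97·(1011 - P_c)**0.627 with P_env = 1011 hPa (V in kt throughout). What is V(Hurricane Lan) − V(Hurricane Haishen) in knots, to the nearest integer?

Hurricane Lan: ΔP = 150; V ≈ 5.91 × 150^0.601 ≈ 120.07 kt.
Hurricane Haishen: ΔP = 36; V ≈ 5.97 × 36^0.627 ≈ 56.46 kt.
Difference ≈ 120.07 − 56.46 = 63.61 → 64 kt.

64 kt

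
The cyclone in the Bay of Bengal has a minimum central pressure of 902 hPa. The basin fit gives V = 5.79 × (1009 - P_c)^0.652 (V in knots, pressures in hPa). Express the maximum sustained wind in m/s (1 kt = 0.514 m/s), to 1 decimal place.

ΔP = 1009 − 902 = 107 hPa.
V ≈ 5.79 × 107^0.652 = 5.79 × 21.045 ≈ 121.853 kt.
121.853 × 0.514 ≈ 62.63 m/s → 62.6 m/s.

62.6 m/s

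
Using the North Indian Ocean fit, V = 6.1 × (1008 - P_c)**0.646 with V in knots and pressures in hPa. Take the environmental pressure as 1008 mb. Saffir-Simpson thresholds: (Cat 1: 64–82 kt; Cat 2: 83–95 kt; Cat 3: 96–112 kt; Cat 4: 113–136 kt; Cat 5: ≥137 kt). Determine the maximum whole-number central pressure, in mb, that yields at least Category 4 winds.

916 mb

Category 4 begins at V = 113 kt.
Required ΔP = (113/6.1)^(1/0.646) = 18.525^1.548 ≈ 91.72 mb.
P_c ≤ 1008 − 91.72 = 916.28, so the highest integer P_c is 916 mb.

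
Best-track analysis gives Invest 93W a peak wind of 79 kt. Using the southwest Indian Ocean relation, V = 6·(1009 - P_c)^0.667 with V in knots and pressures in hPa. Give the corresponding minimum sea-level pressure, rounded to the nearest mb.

961 mb

ΔP = (V / 6)^(1/0.667) = (79/6)^1.499.
79/6 = 13.167; 13.167^1.499 ≈ 47.68 mb.
P_c = 1009 − 47.68 = 961.32 ≈ 961 mb.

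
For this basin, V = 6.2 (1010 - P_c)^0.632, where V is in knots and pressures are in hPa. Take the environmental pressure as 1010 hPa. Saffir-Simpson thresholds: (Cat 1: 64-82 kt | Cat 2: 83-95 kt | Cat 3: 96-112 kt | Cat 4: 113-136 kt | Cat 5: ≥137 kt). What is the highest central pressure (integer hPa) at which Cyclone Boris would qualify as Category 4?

Category 4 begins at V = 113 kt.
Required ΔP = (113/6.2)^(1/0.632) = 18.226^1.582 ≈ 98.80 hPa.
P_c ≤ 1010 − 98.80 = 911.20, so the highest integer P_c is 911 hPa.

911 hPa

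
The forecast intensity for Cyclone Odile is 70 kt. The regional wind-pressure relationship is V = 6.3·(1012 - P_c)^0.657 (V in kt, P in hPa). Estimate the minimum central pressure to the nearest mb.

ΔP = (V / 6.3)^(1/0.657) = (70/6.3)^1.522.
70/6.3 = 11.111; 11.111^1.522 ≈ 39.06 mb.
P_c = 1012 − 39.06 = 972.94 ≈ 973 mb.

973 mb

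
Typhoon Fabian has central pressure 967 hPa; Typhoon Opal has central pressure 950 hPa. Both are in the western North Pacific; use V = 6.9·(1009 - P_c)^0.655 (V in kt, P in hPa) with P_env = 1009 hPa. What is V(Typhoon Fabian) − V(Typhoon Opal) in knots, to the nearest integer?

Typhoon Fabian: ΔP = 42; V ≈ 6.9 × 42^0.655 ≈ 79.81 kt.
Typhoon Opal: ΔP = 59; V ≈ 6.9 × 59^0.655 ≈ 99.71 kt.
Difference ≈ 79.81 − 99.71 = -19.90 → -20 kt.

-20 kt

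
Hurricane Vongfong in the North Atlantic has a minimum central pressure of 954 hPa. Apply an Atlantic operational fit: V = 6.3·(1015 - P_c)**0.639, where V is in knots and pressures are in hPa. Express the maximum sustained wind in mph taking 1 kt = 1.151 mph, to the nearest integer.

ΔP = 1015 − 954 = 61 hPa.
V ≈ 6.3 × 61^0.639 = 6.3 × 13.830 ≈ 87.130 kt.
87.130 × 1.151 ≈ 100.29 mph → 100 mph.

100 mph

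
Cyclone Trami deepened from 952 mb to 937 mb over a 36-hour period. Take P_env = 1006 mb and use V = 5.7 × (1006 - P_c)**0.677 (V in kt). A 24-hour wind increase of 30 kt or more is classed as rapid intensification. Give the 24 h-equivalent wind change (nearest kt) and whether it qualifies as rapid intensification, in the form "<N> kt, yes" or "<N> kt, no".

V₁: ΔP = 54, V ≈ 5.7 × 54^0.677 ≈ 84.86 kt.
V₂: ΔP = 69, V ≈ 5.7 × 69^0.677 ≈ 100.18 kt.
ΔV over 36 h = 15.32 kt → 24 h equivalent = 15.32 × 24/36 ≈ 10.21 kt.
10 kt < 30 kt ⇒ not rapid intensification.

10 kt, no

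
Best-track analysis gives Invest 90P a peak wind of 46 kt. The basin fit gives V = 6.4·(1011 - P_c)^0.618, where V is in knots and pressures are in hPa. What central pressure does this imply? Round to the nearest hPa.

987 hPa

ΔP = (V / 6.4)^(1/0.618) = (46/6.4)^1.618.
46/6.4 = 7.188; 7.188^1.618 ≈ 24.32 hPa.
P_c = 1011 − 24.32 = 986.68 ≈ 987 hPa.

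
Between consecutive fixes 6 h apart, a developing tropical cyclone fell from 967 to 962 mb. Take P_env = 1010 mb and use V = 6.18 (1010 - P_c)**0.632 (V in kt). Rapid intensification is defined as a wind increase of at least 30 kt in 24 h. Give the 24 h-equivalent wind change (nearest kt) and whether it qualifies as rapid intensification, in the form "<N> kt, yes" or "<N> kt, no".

V₁: ΔP = 43, V ≈ 6.18 × 43^0.632 ≈ 66.58 kt.
V₂: ΔP = 48, V ≈ 6.18 × 48^0.632 ≈ 71.37 kt.
ΔV over 6 h = 4.79 kt → 24 h equivalent = 4.79 × 24/6 ≈ 19.16 kt.
19 kt < 30 kt ⇒ not rapid intensification.

19 kt, no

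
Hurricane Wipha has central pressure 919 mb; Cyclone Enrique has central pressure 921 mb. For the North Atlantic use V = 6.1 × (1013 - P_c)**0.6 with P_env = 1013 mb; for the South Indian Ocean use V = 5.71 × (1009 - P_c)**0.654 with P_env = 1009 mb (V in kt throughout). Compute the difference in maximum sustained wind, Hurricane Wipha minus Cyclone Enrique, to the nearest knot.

Hurricane Wipha: ΔP = 94; V ≈ 6.1 × 94^0.6 ≈ 93.16 kt.
Cyclone Enrique: ΔP = 88; V ≈ 5.71 × 88^0.654 ≈ 106.74 kt.
Difference ≈ 93.16 − 106.74 = -13.58 → -14 kt.

-14 kt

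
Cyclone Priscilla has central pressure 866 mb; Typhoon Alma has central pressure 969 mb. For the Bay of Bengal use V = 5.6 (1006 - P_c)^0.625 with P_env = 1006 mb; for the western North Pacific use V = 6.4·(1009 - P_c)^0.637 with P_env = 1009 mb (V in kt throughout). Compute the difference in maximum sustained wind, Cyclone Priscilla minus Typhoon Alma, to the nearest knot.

Cyclone Priscilla: ΔP = 140; V ≈ 5.6 × 140^0.625 ≈ 122.89 kt.
Typhoon Alma: ΔP = 40; V ≈ 6.4 × 40^0.637 ≈ 67.10 kt.
Difference ≈ 122.89 − 67.10 = 55.79 → 56 kt.

56 kt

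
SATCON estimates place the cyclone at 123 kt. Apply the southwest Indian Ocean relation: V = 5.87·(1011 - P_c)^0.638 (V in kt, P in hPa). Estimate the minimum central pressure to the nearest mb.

ΔP = (V / 5.87)^(1/0.638) = (123/5.87)^1.567.
123/5.87 = 20.954; 20.954^1.567 ≈ 117.75 mb.
P_c = 1011 − 117.75 = 893.25 ≈ 893 mb.

893 mb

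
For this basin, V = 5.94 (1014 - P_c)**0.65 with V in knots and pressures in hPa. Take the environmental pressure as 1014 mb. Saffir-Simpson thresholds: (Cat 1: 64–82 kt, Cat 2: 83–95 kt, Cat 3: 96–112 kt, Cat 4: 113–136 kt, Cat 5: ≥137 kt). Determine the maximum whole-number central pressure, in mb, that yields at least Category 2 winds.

Category 2 begins at V = 83 kt.
Required ΔP = (83/5.94)^(1/0.65) = 13.973^1.538 ≈ 57.81 mb.
P_c ≤ 1014 − 57.81 = 956.19, so the highest integer P_c is 956 mb.

956 mb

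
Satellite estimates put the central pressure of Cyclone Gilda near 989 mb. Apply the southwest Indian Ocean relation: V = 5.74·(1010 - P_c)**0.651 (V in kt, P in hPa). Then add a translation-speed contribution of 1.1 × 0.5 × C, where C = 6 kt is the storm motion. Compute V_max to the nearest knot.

ΔP = 1010 − 989 = 21 mb.
21^0.651 ≈ 7.257.
V ≈ 5.74 × 7.257 ≈ 41.7 kt.
Translation term: 1.1 × 0.5 × 6 = 3.3 kt.
Corrected V ≈ 45 kt → 45 kt.

45 kt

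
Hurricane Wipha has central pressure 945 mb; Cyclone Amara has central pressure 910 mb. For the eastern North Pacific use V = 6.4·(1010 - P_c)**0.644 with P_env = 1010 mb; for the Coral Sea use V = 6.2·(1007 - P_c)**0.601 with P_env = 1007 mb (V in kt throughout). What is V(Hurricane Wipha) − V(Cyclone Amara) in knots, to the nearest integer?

-3 kt

Hurricane Wipha: ΔP = 65; V ≈ 6.4 × 65^0.644 ≈ 94.12 kt.
Cyclone Amara: ΔP = 97; V ≈ 6.2 × 97^0.601 ≈ 96.93 kt.
Difference ≈ 94.12 − 96.93 = -2.81 → -3 kt.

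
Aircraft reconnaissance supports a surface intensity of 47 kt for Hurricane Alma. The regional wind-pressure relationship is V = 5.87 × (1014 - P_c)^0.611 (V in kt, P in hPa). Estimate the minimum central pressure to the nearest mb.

ΔP = (V / 5.87)^(1/0.611) = (47/5.87)^1.637.
47/5.87 = 8.007; 8.007^1.637 ≈ 30.11 mb.
P_c = 1014 − 30.11 = 983.89 ≈ 984 mb.

984 mb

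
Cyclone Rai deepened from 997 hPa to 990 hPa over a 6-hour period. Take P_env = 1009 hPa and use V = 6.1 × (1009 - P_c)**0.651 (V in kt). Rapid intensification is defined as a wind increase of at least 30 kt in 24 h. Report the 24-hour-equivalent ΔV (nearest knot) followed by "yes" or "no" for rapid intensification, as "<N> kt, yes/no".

V₁: ΔP = 12, V ≈ 6.1 × 12^0.651 ≈ 30.75 kt.
V₂: ΔP = 19, V ≈ 6.1 × 19^0.651 ≈ 41.48 kt.
ΔV over 6 h = 10.73 kt → 24 h equivalent = 10.73 × 24/6 ≈ 42.92 kt.
43 kt ≥ 30 kt ⇒ rapid intensification.

43 kt, yes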